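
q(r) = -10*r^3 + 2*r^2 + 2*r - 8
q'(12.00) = -4270.00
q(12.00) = -16976.00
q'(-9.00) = -2464.00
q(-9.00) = 7426.00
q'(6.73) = -1329.87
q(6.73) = -2952.17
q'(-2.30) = -165.90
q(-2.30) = 119.65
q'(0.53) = -4.31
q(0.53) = -7.87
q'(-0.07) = 1.57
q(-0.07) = -8.13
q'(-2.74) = -234.19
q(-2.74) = 207.24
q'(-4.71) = -682.36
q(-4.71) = 1071.82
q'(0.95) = -21.28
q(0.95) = -12.87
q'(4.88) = -692.91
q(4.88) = -1112.75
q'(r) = -30*r^2 + 4*r + 2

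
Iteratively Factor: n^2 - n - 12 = (n - 4)*(n + 3)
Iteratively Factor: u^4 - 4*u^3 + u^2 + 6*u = (u - 3)*(u^3 - u^2 - 2*u) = u*(u - 3)*(u^2 - u - 2) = u*(u - 3)*(u - 2)*(u + 1)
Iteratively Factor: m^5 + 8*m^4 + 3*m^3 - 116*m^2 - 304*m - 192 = (m + 1)*(m^4 + 7*m^3 - 4*m^2 - 112*m - 192) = (m + 1)*(m + 4)*(m^3 + 3*m^2 - 16*m - 48) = (m + 1)*(m + 3)*(m + 4)*(m^2 - 16) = (m - 4)*(m + 1)*(m + 3)*(m + 4)*(m + 4)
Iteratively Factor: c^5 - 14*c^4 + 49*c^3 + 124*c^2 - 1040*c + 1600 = (c - 4)*(c^4 - 10*c^3 + 9*c^2 + 160*c - 400) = (c - 4)^2*(c^3 - 6*c^2 - 15*c + 100) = (c - 4)^2*(c + 4)*(c^2 - 10*c + 25) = (c - 5)*(c - 4)^2*(c + 4)*(c - 5)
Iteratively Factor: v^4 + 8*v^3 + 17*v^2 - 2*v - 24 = (v + 3)*(v^3 + 5*v^2 + 2*v - 8) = (v - 1)*(v + 3)*(v^2 + 6*v + 8) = (v - 1)*(v + 3)*(v + 4)*(v + 2)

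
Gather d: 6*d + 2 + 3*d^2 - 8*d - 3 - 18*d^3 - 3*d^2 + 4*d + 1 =-18*d^3 + 2*d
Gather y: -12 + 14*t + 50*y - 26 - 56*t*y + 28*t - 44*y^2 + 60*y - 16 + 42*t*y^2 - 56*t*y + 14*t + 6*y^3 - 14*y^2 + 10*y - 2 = 56*t + 6*y^3 + y^2*(42*t - 58) + y*(120 - 112*t) - 56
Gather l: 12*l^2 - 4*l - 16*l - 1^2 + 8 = 12*l^2 - 20*l + 7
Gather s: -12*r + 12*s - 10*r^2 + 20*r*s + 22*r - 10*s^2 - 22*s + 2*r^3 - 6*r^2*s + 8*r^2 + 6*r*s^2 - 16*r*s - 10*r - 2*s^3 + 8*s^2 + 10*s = 2*r^3 - 2*r^2 - 2*s^3 + s^2*(6*r - 2) + s*(-6*r^2 + 4*r)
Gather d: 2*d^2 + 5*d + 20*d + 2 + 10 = 2*d^2 + 25*d + 12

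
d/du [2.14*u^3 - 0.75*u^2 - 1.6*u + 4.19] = 6.42*u^2 - 1.5*u - 1.6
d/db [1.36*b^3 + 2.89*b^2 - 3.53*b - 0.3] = 4.08*b^2 + 5.78*b - 3.53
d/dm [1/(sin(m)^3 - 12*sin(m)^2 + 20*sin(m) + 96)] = (-3*sin(m)^2 + 24*sin(m) - 20)*cos(m)/(sin(m)^3 - 12*sin(m)^2 + 20*sin(m) + 96)^2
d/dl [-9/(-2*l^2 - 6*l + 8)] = 9*(-2*l - 3)/(2*(l^2 + 3*l - 4)^2)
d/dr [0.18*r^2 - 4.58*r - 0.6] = 0.36*r - 4.58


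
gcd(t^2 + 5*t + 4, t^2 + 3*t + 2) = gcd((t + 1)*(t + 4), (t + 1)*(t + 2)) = t + 1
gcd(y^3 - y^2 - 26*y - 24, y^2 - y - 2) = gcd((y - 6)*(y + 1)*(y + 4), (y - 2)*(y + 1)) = y + 1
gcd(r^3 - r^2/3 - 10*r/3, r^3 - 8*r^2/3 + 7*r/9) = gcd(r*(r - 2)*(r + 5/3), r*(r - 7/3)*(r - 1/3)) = r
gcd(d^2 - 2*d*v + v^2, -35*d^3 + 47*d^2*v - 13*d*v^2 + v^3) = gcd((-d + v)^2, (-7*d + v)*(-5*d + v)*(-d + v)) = -d + v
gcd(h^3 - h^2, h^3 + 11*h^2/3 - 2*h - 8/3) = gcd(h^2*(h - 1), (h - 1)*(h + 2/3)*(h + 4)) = h - 1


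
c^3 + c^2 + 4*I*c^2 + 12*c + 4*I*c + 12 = (c + 1)*(c - 2*I)*(c + 6*I)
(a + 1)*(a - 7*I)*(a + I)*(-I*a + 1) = -I*a^4 - 5*a^3 - I*a^3 - 5*a^2 - 13*I*a^2 + 7*a - 13*I*a + 7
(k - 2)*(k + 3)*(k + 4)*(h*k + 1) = h*k^4 + 5*h*k^3 - 2*h*k^2 - 24*h*k + k^3 + 5*k^2 - 2*k - 24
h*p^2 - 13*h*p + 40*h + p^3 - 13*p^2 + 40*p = (h + p)*(p - 8)*(p - 5)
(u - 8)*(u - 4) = u^2 - 12*u + 32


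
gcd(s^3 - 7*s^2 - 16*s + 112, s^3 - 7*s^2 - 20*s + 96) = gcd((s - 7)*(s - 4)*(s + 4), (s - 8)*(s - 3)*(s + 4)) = s + 4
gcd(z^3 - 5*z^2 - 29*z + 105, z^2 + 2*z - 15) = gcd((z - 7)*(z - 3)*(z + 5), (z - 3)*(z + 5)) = z^2 + 2*z - 15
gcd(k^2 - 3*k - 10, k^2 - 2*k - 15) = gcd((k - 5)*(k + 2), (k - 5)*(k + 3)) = k - 5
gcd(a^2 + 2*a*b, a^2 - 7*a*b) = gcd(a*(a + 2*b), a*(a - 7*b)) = a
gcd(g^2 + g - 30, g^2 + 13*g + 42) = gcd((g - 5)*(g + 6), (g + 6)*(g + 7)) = g + 6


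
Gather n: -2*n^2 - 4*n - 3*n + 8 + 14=-2*n^2 - 7*n + 22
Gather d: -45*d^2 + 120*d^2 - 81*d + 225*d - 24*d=75*d^2 + 120*d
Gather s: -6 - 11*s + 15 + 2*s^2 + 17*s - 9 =2*s^2 + 6*s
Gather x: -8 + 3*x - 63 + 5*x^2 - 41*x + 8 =5*x^2 - 38*x - 63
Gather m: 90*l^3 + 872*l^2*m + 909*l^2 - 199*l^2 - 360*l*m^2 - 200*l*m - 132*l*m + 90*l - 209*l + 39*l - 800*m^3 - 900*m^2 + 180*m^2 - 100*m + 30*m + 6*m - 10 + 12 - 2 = 90*l^3 + 710*l^2 - 80*l - 800*m^3 + m^2*(-360*l - 720) + m*(872*l^2 - 332*l - 64)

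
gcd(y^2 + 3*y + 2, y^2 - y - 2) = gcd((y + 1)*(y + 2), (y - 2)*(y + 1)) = y + 1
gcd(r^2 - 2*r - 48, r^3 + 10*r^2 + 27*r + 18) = r + 6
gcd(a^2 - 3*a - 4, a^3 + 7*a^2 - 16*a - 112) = a - 4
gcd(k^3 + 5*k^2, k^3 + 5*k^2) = k^3 + 5*k^2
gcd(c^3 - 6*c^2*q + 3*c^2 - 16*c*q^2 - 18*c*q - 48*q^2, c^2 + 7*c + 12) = c + 3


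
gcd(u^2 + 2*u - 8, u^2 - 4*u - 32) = u + 4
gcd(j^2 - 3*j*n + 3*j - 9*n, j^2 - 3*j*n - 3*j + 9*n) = j - 3*n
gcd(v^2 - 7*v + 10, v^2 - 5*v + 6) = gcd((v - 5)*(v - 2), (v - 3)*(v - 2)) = v - 2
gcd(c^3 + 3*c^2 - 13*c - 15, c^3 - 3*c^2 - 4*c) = c + 1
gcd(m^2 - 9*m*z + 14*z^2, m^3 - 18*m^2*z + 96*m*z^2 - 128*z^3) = -m + 2*z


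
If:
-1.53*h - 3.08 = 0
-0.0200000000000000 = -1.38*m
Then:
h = -2.01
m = 0.01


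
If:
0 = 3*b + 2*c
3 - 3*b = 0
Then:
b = 1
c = -3/2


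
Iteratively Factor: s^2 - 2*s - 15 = (s + 3)*(s - 5)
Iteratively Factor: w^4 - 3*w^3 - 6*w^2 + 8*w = (w + 2)*(w^3 - 5*w^2 + 4*w) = (w - 1)*(w + 2)*(w^2 - 4*w) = (w - 4)*(w - 1)*(w + 2)*(w)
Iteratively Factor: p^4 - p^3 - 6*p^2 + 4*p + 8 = (p - 2)*(p^3 + p^2 - 4*p - 4) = (p - 2)^2*(p^2 + 3*p + 2) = (p - 2)^2*(p + 2)*(p + 1)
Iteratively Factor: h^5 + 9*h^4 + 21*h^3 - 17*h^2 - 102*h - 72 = (h + 1)*(h^4 + 8*h^3 + 13*h^2 - 30*h - 72) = (h + 1)*(h + 3)*(h^3 + 5*h^2 - 2*h - 24) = (h + 1)*(h + 3)^2*(h^2 + 2*h - 8) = (h + 1)*(h + 3)^2*(h + 4)*(h - 2)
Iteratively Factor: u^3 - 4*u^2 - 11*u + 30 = (u - 5)*(u^2 + u - 6) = (u - 5)*(u + 3)*(u - 2)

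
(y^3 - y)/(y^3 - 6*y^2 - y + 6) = y/(y - 6)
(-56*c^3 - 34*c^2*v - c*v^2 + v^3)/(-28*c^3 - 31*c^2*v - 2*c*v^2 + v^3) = (2*c + v)/(c + v)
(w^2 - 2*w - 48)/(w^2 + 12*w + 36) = (w - 8)/(w + 6)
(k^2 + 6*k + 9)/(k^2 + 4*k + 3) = (k + 3)/(k + 1)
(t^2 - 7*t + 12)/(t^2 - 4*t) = (t - 3)/t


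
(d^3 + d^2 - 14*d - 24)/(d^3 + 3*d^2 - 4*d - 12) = (d - 4)/(d - 2)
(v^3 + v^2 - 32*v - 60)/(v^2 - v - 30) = v + 2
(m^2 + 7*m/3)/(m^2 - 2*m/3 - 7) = m/(m - 3)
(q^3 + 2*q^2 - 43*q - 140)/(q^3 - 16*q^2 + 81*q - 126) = (q^2 + 9*q + 20)/(q^2 - 9*q + 18)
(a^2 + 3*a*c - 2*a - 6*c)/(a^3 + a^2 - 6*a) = (a + 3*c)/(a*(a + 3))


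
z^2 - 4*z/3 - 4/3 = (z - 2)*(z + 2/3)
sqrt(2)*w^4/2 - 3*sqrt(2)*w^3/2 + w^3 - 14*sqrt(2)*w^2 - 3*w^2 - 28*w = w*(w - 7)*(w + 4)*(sqrt(2)*w/2 + 1)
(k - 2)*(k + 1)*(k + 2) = k^3 + k^2 - 4*k - 4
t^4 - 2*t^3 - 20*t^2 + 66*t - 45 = (t - 3)^2*(t - 1)*(t + 5)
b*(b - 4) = b^2 - 4*b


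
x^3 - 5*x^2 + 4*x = x*(x - 4)*(x - 1)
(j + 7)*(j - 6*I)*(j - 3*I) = j^3 + 7*j^2 - 9*I*j^2 - 18*j - 63*I*j - 126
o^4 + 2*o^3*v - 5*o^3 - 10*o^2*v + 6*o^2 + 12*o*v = o*(o - 3)*(o - 2)*(o + 2*v)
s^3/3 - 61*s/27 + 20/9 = (s/3 + 1)*(s - 5/3)*(s - 4/3)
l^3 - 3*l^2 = l^2*(l - 3)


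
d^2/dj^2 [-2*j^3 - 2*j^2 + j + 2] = -12*j - 4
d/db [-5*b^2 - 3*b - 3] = -10*b - 3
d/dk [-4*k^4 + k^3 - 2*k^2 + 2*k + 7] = -16*k^3 + 3*k^2 - 4*k + 2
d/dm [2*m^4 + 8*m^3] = 8*m^2*(m + 3)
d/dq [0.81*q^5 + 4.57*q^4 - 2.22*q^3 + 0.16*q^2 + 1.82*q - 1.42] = 4.05*q^4 + 18.28*q^3 - 6.66*q^2 + 0.32*q + 1.82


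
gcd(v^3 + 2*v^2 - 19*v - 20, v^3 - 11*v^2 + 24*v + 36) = v + 1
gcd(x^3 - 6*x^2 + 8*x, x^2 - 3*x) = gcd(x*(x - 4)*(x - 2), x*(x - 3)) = x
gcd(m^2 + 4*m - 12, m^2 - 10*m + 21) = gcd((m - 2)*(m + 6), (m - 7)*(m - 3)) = 1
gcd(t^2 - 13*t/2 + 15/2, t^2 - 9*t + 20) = t - 5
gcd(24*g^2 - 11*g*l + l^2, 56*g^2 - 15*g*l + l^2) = 8*g - l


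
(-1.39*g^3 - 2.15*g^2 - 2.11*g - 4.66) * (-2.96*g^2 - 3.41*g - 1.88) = 4.1144*g^5 + 11.1039*g^4 + 16.1903*g^3 + 25.0307*g^2 + 19.8574*g + 8.7608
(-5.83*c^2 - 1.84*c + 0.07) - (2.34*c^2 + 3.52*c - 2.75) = -8.17*c^2 - 5.36*c + 2.82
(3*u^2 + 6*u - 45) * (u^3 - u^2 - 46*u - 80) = 3*u^5 + 3*u^4 - 189*u^3 - 471*u^2 + 1590*u + 3600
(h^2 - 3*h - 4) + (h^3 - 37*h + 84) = h^3 + h^2 - 40*h + 80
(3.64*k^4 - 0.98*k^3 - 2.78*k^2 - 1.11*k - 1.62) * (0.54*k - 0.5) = 1.9656*k^5 - 2.3492*k^4 - 1.0112*k^3 + 0.7906*k^2 - 0.3198*k + 0.81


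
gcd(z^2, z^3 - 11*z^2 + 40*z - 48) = 1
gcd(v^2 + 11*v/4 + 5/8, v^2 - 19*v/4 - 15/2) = 1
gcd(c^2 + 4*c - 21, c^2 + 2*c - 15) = c - 3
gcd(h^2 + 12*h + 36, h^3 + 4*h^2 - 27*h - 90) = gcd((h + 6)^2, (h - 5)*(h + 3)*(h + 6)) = h + 6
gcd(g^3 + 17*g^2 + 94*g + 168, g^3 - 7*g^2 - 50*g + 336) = g + 7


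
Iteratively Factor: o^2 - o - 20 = (o + 4)*(o - 5)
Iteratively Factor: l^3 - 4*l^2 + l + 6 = (l - 3)*(l^2 - l - 2) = (l - 3)*(l + 1)*(l - 2)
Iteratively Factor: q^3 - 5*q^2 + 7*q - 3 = (q - 1)*(q^2 - 4*q + 3) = (q - 1)^2*(q - 3)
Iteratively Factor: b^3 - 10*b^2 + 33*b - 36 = (b - 4)*(b^2 - 6*b + 9) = (b - 4)*(b - 3)*(b - 3)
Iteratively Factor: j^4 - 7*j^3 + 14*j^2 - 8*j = (j - 2)*(j^3 - 5*j^2 + 4*j) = (j - 4)*(j - 2)*(j^2 - j) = j*(j - 4)*(j - 2)*(j - 1)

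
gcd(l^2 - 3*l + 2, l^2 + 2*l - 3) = l - 1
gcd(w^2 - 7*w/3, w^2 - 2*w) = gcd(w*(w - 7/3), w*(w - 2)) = w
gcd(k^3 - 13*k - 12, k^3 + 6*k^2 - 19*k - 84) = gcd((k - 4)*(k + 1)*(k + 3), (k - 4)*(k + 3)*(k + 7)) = k^2 - k - 12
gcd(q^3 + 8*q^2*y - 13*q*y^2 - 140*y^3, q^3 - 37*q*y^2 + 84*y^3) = -q^2 - 3*q*y + 28*y^2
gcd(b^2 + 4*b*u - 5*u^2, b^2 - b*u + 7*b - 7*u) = -b + u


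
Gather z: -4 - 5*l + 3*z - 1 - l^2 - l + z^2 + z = -l^2 - 6*l + z^2 + 4*z - 5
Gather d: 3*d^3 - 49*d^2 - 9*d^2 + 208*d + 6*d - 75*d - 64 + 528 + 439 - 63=3*d^3 - 58*d^2 + 139*d + 840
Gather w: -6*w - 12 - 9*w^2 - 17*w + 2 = -9*w^2 - 23*w - 10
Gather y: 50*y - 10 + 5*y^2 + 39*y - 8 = 5*y^2 + 89*y - 18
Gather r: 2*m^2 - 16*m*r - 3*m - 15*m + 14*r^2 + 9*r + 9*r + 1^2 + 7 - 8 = 2*m^2 - 18*m + 14*r^2 + r*(18 - 16*m)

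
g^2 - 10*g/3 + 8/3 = (g - 2)*(g - 4/3)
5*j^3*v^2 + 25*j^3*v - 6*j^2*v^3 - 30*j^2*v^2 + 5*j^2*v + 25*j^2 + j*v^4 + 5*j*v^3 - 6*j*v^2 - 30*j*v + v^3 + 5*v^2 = (-5*j + v)*(-j + v)*(v + 5)*(j*v + 1)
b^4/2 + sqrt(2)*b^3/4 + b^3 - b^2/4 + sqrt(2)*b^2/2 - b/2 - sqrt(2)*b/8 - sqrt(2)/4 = (b/2 + 1)*(b - sqrt(2)/2)*(b + sqrt(2)/2)^2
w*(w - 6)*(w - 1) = w^3 - 7*w^2 + 6*w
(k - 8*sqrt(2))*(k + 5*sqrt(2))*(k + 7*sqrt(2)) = k^3 + 4*sqrt(2)*k^2 - 122*k - 560*sqrt(2)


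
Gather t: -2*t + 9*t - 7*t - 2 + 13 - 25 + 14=0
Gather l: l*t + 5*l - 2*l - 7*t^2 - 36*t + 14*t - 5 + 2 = l*(t + 3) - 7*t^2 - 22*t - 3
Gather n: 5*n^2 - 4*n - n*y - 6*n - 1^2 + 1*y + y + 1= 5*n^2 + n*(-y - 10) + 2*y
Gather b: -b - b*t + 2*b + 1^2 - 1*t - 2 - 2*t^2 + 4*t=b*(1 - t) - 2*t^2 + 3*t - 1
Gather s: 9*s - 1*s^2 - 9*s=-s^2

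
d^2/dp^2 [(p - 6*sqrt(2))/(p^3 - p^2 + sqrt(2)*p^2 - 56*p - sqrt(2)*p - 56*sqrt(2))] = 2*(-(p - 6*sqrt(2))*(-3*p^2 - 2*sqrt(2)*p + 2*p + sqrt(2) + 56)^2 + (-3*p^2 - 2*sqrt(2)*p + 2*p - (p - 6*sqrt(2))*(3*p - 1 + sqrt(2)) + sqrt(2) + 56)*(-p^3 - sqrt(2)*p^2 + p^2 + sqrt(2)*p + 56*p + 56*sqrt(2)))/(-p^3 - sqrt(2)*p^2 + p^2 + sqrt(2)*p + 56*p + 56*sqrt(2))^3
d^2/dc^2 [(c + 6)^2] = 2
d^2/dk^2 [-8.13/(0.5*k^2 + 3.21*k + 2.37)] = 8.13*(0.5*k^2 + 3.21*k - (1.0*k + 3.21)*(2.0*k + 6.42) + 2.37)/(0.5*k^2 + 3.21*k + 2.37)^3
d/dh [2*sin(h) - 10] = 2*cos(h)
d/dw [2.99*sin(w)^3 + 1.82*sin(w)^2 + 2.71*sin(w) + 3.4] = (8.97*sin(w)^2 + 3.64*sin(w) + 2.71)*cos(w)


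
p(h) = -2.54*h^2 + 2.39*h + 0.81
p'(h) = 2.39 - 5.08*h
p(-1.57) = -9.20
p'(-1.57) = 10.37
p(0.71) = 1.23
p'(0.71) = -1.22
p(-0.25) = 0.05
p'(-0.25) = 3.66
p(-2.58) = -22.26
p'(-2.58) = 15.50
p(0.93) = 0.84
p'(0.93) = -2.33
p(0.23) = 1.23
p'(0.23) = 1.22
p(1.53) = -1.48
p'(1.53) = -5.38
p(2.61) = -10.25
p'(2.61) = -10.87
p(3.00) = -14.88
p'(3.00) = -12.85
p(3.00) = -14.88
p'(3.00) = -12.85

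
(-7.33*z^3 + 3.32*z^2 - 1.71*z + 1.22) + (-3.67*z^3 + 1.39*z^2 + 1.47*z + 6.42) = -11.0*z^3 + 4.71*z^2 - 0.24*z + 7.64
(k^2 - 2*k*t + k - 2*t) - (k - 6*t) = k^2 - 2*k*t + 4*t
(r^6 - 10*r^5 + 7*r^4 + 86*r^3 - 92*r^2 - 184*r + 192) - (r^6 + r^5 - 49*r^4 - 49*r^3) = -11*r^5 + 56*r^4 + 135*r^3 - 92*r^2 - 184*r + 192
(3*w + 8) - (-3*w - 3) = 6*w + 11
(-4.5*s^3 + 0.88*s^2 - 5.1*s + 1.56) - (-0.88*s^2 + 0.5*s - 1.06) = -4.5*s^3 + 1.76*s^2 - 5.6*s + 2.62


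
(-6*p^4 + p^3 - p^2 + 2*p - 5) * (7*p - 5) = -42*p^5 + 37*p^4 - 12*p^3 + 19*p^2 - 45*p + 25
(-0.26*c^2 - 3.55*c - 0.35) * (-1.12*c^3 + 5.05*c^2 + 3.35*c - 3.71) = 0.2912*c^5 + 2.663*c^4 - 18.4065*c^3 - 12.6954*c^2 + 11.998*c + 1.2985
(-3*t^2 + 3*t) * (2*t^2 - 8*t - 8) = -6*t^4 + 30*t^3 - 24*t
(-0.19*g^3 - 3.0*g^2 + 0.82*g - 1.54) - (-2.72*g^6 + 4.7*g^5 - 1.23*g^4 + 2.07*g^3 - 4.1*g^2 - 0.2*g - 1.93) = 2.72*g^6 - 4.7*g^5 + 1.23*g^4 - 2.26*g^3 + 1.1*g^2 + 1.02*g + 0.39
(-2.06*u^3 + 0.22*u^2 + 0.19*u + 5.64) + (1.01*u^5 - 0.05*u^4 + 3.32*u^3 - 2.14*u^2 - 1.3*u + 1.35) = 1.01*u^5 - 0.05*u^4 + 1.26*u^3 - 1.92*u^2 - 1.11*u + 6.99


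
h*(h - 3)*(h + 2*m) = h^3 + 2*h^2*m - 3*h^2 - 6*h*m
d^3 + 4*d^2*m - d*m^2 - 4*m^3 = (d - m)*(d + m)*(d + 4*m)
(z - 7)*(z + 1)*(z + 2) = z^3 - 4*z^2 - 19*z - 14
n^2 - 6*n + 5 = (n - 5)*(n - 1)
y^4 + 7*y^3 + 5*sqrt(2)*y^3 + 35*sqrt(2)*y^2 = y^2*(y + 7)*(y + 5*sqrt(2))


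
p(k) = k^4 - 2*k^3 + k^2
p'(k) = 4*k^3 - 6*k^2 + 2*k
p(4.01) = 145.69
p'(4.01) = 169.46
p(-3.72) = 308.30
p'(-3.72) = -296.39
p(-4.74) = 740.25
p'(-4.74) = -570.27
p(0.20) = 0.03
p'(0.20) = 0.19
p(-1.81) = 25.87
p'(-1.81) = -47.00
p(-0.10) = 0.01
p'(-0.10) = -0.26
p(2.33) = 9.60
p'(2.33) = 22.68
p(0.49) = 0.06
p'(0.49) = 0.01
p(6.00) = 900.00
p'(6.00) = 660.00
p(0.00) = 0.00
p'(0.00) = 0.00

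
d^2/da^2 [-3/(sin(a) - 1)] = 3*(sin(a) + 2)/(sin(a) - 1)^2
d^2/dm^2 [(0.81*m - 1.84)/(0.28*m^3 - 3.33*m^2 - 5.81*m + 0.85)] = (0.381024*m^5 - 6.262536*m^4 + 48.04929*m^3 - 106.774944*m^2 - 197.210442*m - 126.638318)/(0.021952*m^9 - 0.783216*m^8 + 7.948164*m^7 - 4.222653*m^6 - 169.679643*m^5 - 317.243424*m^4 - 96.844811*m^3 + 78.86028*m^2 - 12.593175*m + 0.614125)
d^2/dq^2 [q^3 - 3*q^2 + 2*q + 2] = 6*q - 6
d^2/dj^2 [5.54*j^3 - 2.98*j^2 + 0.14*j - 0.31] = 33.24*j - 5.96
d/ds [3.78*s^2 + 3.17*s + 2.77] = 7.56*s + 3.17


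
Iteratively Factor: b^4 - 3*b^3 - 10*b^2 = (b)*(b^3 - 3*b^2 - 10*b) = b*(b + 2)*(b^2 - 5*b) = b^2*(b + 2)*(b - 5)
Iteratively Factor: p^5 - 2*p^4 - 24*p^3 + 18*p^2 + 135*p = (p - 3)*(p^4 + p^3 - 21*p^2 - 45*p) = p*(p - 3)*(p^3 + p^2 - 21*p - 45) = p*(p - 3)*(p + 3)*(p^2 - 2*p - 15) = p*(p - 3)*(p + 3)^2*(p - 5)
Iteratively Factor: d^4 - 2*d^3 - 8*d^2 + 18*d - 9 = (d - 1)*(d^3 - d^2 - 9*d + 9) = (d - 3)*(d - 1)*(d^2 + 2*d - 3) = (d - 3)*(d - 1)^2*(d + 3)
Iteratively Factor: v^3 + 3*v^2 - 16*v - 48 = (v + 4)*(v^2 - v - 12) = (v + 3)*(v + 4)*(v - 4)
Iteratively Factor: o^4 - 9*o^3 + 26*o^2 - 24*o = (o - 2)*(o^3 - 7*o^2 + 12*o) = (o - 3)*(o - 2)*(o^2 - 4*o) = (o - 4)*(o - 3)*(o - 2)*(o)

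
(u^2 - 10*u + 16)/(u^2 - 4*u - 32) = (u - 2)/(u + 4)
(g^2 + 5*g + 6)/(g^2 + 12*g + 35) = (g^2 + 5*g + 6)/(g^2 + 12*g + 35)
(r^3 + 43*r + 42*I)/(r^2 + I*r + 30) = (r^2 - 6*I*r + 7)/(r - 5*I)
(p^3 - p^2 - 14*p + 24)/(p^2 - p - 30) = (-p^3 + p^2 + 14*p - 24)/(-p^2 + p + 30)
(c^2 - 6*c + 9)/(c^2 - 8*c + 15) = (c - 3)/(c - 5)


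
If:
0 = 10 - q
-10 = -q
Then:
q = 10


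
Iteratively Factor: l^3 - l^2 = (l)*(l^2 - l) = l^2*(l - 1)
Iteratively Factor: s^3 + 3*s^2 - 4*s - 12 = (s + 2)*(s^2 + s - 6) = (s + 2)*(s + 3)*(s - 2)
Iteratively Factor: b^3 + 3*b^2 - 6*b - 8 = (b + 4)*(b^2 - b - 2) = (b + 1)*(b + 4)*(b - 2)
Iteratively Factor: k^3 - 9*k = (k)*(k^2 - 9) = k*(k + 3)*(k - 3)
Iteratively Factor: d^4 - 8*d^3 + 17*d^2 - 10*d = (d - 2)*(d^3 - 6*d^2 + 5*d) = (d - 5)*(d - 2)*(d^2 - d) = (d - 5)*(d - 2)*(d - 1)*(d)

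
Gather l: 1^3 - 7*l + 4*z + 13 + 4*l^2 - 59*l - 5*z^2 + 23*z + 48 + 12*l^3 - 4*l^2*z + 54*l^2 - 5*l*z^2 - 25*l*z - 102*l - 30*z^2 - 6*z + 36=12*l^3 + l^2*(58 - 4*z) + l*(-5*z^2 - 25*z - 168) - 35*z^2 + 21*z + 98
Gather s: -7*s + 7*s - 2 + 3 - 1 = 0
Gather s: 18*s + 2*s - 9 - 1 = 20*s - 10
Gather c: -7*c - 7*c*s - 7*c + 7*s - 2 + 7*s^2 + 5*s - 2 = c*(-7*s - 14) + 7*s^2 + 12*s - 4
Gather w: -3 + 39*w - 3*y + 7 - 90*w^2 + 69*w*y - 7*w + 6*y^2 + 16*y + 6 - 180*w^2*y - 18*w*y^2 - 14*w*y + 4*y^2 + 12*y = w^2*(-180*y - 90) + w*(-18*y^2 + 55*y + 32) + 10*y^2 + 25*y + 10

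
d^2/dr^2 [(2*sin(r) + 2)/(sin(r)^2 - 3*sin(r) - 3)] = 2*(-sin(r)^5 - 7*sin(r)^4 - 7*sin(r)^3 - 6*sin(r)^2 + 6)/(sin(r)^2 - 3*sin(r) - 3)^3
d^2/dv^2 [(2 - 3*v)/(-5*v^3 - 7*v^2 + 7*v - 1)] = 2*(225*v^5 + 15*v^4 - 308*v^3 - 174*v^2 + 261*v - 63)/(125*v^9 + 525*v^8 + 210*v^7 - 1052*v^6 - 84*v^5 + 966*v^4 - 622*v^3 + 168*v^2 - 21*v + 1)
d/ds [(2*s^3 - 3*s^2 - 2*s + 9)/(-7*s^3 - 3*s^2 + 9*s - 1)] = (-27*s^4 + 8*s^3 + 150*s^2 + 60*s - 79)/(49*s^6 + 42*s^5 - 117*s^4 - 40*s^3 + 87*s^2 - 18*s + 1)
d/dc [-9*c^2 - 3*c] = -18*c - 3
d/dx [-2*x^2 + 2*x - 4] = 2 - 4*x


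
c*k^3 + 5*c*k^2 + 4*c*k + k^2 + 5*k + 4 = (k + 1)*(k + 4)*(c*k + 1)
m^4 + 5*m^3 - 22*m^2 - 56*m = m*(m - 4)*(m + 2)*(m + 7)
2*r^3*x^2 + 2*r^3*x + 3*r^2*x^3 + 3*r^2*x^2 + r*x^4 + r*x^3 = x*(r + x)*(2*r + x)*(r*x + r)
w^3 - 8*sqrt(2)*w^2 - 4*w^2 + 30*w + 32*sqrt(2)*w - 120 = (w - 4)*(w - 5*sqrt(2))*(w - 3*sqrt(2))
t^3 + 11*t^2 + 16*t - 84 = (t - 2)*(t + 6)*(t + 7)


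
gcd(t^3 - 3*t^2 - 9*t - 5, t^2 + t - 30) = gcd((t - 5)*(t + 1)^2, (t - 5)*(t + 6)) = t - 5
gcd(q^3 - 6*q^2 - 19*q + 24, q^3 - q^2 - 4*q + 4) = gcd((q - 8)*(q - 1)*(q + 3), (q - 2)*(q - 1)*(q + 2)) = q - 1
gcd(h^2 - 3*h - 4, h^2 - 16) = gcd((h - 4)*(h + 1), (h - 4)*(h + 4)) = h - 4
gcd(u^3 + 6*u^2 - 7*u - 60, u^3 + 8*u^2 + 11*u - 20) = u^2 + 9*u + 20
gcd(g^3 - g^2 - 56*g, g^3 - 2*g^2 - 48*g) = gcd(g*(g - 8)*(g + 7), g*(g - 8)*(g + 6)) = g^2 - 8*g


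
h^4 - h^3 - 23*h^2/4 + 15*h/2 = h*(h - 2)*(h - 3/2)*(h + 5/2)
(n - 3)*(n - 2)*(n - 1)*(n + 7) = n^4 + n^3 - 31*n^2 + 71*n - 42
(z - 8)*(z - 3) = z^2 - 11*z + 24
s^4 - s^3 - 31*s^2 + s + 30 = (s - 6)*(s - 1)*(s + 1)*(s + 5)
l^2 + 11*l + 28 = (l + 4)*(l + 7)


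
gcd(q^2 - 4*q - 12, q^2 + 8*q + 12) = q + 2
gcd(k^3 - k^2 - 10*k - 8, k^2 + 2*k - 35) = 1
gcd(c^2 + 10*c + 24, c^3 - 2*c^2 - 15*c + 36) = c + 4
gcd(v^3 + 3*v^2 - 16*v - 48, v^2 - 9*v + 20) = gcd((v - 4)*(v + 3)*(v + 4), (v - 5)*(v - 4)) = v - 4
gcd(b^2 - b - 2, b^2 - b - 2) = b^2 - b - 2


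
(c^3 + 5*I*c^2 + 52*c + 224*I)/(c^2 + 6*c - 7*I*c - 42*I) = (c^2 + 12*I*c - 32)/(c + 6)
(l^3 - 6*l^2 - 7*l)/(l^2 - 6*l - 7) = l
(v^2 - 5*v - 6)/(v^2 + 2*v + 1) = (v - 6)/(v + 1)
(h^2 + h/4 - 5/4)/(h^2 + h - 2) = (h + 5/4)/(h + 2)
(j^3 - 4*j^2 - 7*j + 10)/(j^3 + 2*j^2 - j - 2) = (j - 5)/(j + 1)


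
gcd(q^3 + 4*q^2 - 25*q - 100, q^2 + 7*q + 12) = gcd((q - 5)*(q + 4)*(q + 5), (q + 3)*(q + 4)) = q + 4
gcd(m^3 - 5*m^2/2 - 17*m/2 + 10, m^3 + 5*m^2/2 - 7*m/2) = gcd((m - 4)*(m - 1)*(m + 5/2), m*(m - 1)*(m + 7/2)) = m - 1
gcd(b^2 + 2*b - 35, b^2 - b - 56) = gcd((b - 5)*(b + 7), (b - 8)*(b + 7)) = b + 7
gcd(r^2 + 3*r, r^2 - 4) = 1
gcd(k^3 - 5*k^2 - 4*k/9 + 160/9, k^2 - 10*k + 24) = k - 4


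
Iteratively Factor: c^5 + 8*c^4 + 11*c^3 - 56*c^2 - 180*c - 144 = (c - 3)*(c^4 + 11*c^3 + 44*c^2 + 76*c + 48) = (c - 3)*(c + 4)*(c^3 + 7*c^2 + 16*c + 12) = (c - 3)*(c + 2)*(c + 4)*(c^2 + 5*c + 6) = (c - 3)*(c + 2)*(c + 3)*(c + 4)*(c + 2)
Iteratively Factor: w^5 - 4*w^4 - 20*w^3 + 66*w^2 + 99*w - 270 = (w - 5)*(w^4 + w^3 - 15*w^2 - 9*w + 54) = (w - 5)*(w + 3)*(w^3 - 2*w^2 - 9*w + 18) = (w - 5)*(w - 3)*(w + 3)*(w^2 + w - 6) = (w - 5)*(w - 3)*(w + 3)^2*(w - 2)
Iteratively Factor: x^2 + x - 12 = (x - 3)*(x + 4)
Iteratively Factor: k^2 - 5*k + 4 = (k - 4)*(k - 1)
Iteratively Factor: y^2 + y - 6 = (y - 2)*(y + 3)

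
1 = 1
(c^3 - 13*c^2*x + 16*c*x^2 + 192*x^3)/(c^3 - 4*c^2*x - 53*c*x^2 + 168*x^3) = (-c^2 + 5*c*x + 24*x^2)/(-c^2 - 4*c*x + 21*x^2)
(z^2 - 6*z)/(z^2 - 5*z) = (z - 6)/(z - 5)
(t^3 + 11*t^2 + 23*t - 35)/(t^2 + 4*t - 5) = t + 7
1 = 1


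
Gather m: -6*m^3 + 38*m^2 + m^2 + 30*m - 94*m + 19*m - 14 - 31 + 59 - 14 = -6*m^3 + 39*m^2 - 45*m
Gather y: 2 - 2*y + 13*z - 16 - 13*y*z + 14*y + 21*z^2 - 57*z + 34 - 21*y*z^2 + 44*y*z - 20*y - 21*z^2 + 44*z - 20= y*(-21*z^2 + 31*z - 8)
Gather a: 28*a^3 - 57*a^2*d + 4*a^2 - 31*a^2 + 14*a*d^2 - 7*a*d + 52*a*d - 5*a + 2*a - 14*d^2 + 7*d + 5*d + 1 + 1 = 28*a^3 + a^2*(-57*d - 27) + a*(14*d^2 + 45*d - 3) - 14*d^2 + 12*d + 2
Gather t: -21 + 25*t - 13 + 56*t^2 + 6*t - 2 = 56*t^2 + 31*t - 36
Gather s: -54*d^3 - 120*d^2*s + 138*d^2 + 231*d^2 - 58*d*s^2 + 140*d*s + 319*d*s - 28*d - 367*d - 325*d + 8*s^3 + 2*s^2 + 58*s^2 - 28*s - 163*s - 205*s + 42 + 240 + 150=-54*d^3 + 369*d^2 - 720*d + 8*s^3 + s^2*(60 - 58*d) + s*(-120*d^2 + 459*d - 396) + 432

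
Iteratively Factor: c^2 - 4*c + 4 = (c - 2)*(c - 2)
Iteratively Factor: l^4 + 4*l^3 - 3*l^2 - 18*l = (l)*(l^3 + 4*l^2 - 3*l - 18) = l*(l - 2)*(l^2 + 6*l + 9) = l*(l - 2)*(l + 3)*(l + 3)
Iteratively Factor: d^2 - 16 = (d + 4)*(d - 4)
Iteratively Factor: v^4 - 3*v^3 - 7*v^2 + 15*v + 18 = (v - 3)*(v^3 - 7*v - 6) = (v - 3)*(v + 1)*(v^2 - v - 6) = (v - 3)*(v + 1)*(v + 2)*(v - 3)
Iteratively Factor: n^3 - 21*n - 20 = (n - 5)*(n^2 + 5*n + 4) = (n - 5)*(n + 1)*(n + 4)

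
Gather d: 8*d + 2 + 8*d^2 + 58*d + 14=8*d^2 + 66*d + 16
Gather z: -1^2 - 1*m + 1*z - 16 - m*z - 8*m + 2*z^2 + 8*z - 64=-9*m + 2*z^2 + z*(9 - m) - 81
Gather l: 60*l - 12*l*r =l*(60 - 12*r)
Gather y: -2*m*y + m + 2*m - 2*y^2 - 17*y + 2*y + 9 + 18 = 3*m - 2*y^2 + y*(-2*m - 15) + 27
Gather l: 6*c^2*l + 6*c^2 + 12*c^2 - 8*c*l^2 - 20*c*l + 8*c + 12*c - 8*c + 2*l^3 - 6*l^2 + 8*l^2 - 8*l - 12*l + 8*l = 18*c^2 + 12*c + 2*l^3 + l^2*(2 - 8*c) + l*(6*c^2 - 20*c - 12)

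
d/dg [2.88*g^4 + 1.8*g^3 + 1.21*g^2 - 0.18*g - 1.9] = 11.52*g^3 + 5.4*g^2 + 2.42*g - 0.18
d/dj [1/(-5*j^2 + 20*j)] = 2*(j - 2)/(5*j^2*(j - 4)^2)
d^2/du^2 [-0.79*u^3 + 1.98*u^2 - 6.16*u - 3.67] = 3.96 - 4.74*u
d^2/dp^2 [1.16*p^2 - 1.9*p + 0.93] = 2.32000000000000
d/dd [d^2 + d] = 2*d + 1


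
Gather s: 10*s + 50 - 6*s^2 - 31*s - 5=-6*s^2 - 21*s + 45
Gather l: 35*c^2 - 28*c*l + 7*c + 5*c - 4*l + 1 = 35*c^2 + 12*c + l*(-28*c - 4) + 1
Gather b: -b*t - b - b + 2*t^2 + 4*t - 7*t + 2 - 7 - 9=b*(-t - 2) + 2*t^2 - 3*t - 14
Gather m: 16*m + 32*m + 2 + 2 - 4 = 48*m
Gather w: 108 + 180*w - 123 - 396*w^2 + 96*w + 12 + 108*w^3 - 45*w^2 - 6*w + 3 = 108*w^3 - 441*w^2 + 270*w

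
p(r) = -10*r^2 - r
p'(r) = -20*r - 1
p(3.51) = -126.71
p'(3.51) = -71.20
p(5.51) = -309.11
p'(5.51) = -111.20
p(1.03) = -11.64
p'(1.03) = -21.60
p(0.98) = -10.58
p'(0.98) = -20.60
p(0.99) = -10.79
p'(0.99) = -20.80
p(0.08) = -0.14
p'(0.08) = -2.60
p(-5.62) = -310.22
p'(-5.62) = 111.40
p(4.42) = -199.78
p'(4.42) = -89.40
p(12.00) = -1452.00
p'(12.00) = -241.00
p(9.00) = -819.00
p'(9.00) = -181.00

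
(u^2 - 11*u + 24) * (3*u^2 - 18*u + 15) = 3*u^4 - 51*u^3 + 285*u^2 - 597*u + 360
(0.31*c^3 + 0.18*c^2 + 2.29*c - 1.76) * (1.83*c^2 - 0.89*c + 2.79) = 0.5673*c^5 + 0.0535*c^4 + 4.8954*c^3 - 4.7567*c^2 + 7.9555*c - 4.9104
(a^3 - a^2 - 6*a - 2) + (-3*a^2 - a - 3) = a^3 - 4*a^2 - 7*a - 5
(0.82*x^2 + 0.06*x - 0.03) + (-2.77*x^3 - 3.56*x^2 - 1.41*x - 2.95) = -2.77*x^3 - 2.74*x^2 - 1.35*x - 2.98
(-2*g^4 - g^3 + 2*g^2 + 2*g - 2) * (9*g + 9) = -18*g^5 - 27*g^4 + 9*g^3 + 36*g^2 - 18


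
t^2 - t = t*(t - 1)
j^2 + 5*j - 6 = (j - 1)*(j + 6)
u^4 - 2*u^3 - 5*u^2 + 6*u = u*(u - 3)*(u - 1)*(u + 2)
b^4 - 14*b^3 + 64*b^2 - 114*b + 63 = (b - 7)*(b - 3)^2*(b - 1)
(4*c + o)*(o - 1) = 4*c*o - 4*c + o^2 - o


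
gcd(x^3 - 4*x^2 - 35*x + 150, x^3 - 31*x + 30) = x^2 + x - 30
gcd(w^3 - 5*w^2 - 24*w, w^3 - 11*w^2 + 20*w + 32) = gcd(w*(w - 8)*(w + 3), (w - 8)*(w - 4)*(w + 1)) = w - 8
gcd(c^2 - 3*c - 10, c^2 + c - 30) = c - 5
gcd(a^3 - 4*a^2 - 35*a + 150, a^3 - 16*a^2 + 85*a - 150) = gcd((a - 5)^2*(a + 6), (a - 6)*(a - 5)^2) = a^2 - 10*a + 25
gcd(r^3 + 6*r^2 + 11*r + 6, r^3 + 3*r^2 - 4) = r + 2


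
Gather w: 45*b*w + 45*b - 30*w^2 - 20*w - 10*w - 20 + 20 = 45*b - 30*w^2 + w*(45*b - 30)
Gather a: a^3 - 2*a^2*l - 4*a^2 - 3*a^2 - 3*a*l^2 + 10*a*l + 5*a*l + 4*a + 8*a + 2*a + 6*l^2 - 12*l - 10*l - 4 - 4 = a^3 + a^2*(-2*l - 7) + a*(-3*l^2 + 15*l + 14) + 6*l^2 - 22*l - 8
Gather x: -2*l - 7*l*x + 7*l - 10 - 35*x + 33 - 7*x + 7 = 5*l + x*(-7*l - 42) + 30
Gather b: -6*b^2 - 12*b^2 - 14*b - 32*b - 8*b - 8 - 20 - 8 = -18*b^2 - 54*b - 36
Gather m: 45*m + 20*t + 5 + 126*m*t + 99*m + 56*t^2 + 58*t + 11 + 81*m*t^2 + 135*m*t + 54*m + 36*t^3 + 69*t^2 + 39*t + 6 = m*(81*t^2 + 261*t + 198) + 36*t^3 + 125*t^2 + 117*t + 22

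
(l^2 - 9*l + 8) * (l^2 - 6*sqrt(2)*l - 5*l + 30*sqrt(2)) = l^4 - 14*l^3 - 6*sqrt(2)*l^3 + 53*l^2 + 84*sqrt(2)*l^2 - 318*sqrt(2)*l - 40*l + 240*sqrt(2)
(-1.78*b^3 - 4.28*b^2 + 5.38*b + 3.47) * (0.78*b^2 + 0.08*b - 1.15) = -1.3884*b^5 - 3.4808*b^4 + 5.901*b^3 + 8.059*b^2 - 5.9094*b - 3.9905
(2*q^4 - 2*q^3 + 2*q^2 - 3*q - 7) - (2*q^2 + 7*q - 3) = 2*q^4 - 2*q^3 - 10*q - 4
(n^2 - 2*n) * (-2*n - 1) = -2*n^3 + 3*n^2 + 2*n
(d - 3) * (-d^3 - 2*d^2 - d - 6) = -d^4 + d^3 + 5*d^2 - 3*d + 18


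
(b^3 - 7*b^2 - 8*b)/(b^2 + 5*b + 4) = b*(b - 8)/(b + 4)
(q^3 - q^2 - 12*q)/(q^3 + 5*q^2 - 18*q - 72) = q/(q + 6)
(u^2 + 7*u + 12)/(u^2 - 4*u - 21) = (u + 4)/(u - 7)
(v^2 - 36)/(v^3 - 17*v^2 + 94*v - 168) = (v + 6)/(v^2 - 11*v + 28)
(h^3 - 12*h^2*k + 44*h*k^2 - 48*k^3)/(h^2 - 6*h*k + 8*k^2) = h - 6*k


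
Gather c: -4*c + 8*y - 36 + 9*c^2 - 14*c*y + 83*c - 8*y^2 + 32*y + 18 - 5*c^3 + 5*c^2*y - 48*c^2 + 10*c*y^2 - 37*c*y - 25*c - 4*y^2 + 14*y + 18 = -5*c^3 + c^2*(5*y - 39) + c*(10*y^2 - 51*y + 54) - 12*y^2 + 54*y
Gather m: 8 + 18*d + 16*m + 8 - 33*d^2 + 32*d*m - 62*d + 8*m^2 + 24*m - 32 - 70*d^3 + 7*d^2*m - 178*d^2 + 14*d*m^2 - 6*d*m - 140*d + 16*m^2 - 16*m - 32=-70*d^3 - 211*d^2 - 184*d + m^2*(14*d + 24) + m*(7*d^2 + 26*d + 24) - 48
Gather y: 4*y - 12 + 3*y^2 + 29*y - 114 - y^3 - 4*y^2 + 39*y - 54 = -y^3 - y^2 + 72*y - 180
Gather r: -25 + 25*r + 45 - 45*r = 20 - 20*r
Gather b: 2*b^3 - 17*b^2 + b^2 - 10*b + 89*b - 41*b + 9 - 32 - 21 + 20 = 2*b^3 - 16*b^2 + 38*b - 24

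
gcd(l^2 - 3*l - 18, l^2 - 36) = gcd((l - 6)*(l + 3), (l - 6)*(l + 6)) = l - 6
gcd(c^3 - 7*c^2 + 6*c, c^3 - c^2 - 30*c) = c^2 - 6*c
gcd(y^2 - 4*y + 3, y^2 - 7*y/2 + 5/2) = y - 1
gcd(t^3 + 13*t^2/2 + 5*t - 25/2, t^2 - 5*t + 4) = t - 1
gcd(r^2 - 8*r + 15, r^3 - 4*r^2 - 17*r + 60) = r^2 - 8*r + 15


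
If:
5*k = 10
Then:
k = 2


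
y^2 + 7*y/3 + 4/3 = (y + 1)*(y + 4/3)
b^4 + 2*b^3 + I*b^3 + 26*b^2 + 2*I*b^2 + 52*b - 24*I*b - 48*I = (b + 2)*(b - 4*I)*(b - I)*(b + 6*I)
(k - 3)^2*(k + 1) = k^3 - 5*k^2 + 3*k + 9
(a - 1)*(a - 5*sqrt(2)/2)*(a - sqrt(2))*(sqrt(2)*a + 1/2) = sqrt(2)*a^4 - 13*a^3/2 - sqrt(2)*a^3 + 13*sqrt(2)*a^2/4 + 13*a^2/2 - 13*sqrt(2)*a/4 + 5*a/2 - 5/2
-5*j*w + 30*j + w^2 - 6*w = (-5*j + w)*(w - 6)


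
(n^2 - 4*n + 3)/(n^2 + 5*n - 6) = (n - 3)/(n + 6)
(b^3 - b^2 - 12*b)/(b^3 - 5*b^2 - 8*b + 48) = b/(b - 4)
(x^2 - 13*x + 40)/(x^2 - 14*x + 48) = (x - 5)/(x - 6)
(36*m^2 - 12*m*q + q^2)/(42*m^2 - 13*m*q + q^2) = (-6*m + q)/(-7*m + q)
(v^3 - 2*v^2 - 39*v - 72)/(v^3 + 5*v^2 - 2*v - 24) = (v^2 - 5*v - 24)/(v^2 + 2*v - 8)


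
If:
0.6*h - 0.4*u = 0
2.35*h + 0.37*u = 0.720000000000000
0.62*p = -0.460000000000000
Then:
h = 0.25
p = -0.74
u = 0.37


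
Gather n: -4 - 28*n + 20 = 16 - 28*n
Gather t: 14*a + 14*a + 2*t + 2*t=28*a + 4*t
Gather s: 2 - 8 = -6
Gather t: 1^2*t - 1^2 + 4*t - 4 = 5*t - 5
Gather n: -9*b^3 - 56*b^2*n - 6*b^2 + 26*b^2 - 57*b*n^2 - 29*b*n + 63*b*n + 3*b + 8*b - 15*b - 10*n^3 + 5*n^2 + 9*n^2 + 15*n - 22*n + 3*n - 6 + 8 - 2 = -9*b^3 + 20*b^2 - 4*b - 10*n^3 + n^2*(14 - 57*b) + n*(-56*b^2 + 34*b - 4)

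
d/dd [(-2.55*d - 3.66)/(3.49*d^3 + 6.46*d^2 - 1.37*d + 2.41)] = (17.799*d^3 + 54.7932*d^2 + 47.2872*d - 11.1597)/(12.1801*d^6 + 45.0908*d^5 + 32.169*d^4 - 0.878599999999999*d^3 + 33.0141*d^2 - 6.6034*d + 5.8081)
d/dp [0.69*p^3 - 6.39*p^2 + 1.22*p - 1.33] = 2.07*p^2 - 12.78*p + 1.22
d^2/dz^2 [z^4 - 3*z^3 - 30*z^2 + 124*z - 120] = 12*z^2 - 18*z - 60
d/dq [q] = 1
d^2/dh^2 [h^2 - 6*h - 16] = 2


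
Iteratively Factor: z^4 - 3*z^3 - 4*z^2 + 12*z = (z)*(z^3 - 3*z^2 - 4*z + 12) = z*(z + 2)*(z^2 - 5*z + 6) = z*(z - 3)*(z + 2)*(z - 2)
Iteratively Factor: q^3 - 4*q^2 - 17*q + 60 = (q - 3)*(q^2 - q - 20) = (q - 3)*(q + 4)*(q - 5)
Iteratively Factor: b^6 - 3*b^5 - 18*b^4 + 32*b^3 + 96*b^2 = (b - 4)*(b^5 + b^4 - 14*b^3 - 24*b^2) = (b - 4)^2*(b^4 + 5*b^3 + 6*b^2) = (b - 4)^2*(b + 3)*(b^3 + 2*b^2) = b*(b - 4)^2*(b + 3)*(b^2 + 2*b) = b*(b - 4)^2*(b + 2)*(b + 3)*(b)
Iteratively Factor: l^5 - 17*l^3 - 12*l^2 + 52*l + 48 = (l + 3)*(l^4 - 3*l^3 - 8*l^2 + 12*l + 16) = (l + 2)*(l + 3)*(l^3 - 5*l^2 + 2*l + 8) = (l + 1)*(l + 2)*(l + 3)*(l^2 - 6*l + 8) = (l - 2)*(l + 1)*(l + 2)*(l + 3)*(l - 4)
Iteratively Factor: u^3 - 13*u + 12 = (u + 4)*(u^2 - 4*u + 3) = (u - 1)*(u + 4)*(u - 3)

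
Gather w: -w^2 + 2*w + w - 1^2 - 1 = -w^2 + 3*w - 2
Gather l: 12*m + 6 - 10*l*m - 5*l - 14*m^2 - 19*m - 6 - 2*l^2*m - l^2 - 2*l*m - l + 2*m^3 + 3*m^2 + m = l^2*(-2*m - 1) + l*(-12*m - 6) + 2*m^3 - 11*m^2 - 6*m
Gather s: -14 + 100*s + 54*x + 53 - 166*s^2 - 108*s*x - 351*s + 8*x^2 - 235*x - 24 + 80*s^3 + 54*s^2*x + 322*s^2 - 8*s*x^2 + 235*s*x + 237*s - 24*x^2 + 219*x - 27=80*s^3 + s^2*(54*x + 156) + s*(-8*x^2 + 127*x - 14) - 16*x^2 + 38*x - 12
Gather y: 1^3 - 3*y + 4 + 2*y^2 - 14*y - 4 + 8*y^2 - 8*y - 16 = 10*y^2 - 25*y - 15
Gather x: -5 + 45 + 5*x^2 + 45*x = 5*x^2 + 45*x + 40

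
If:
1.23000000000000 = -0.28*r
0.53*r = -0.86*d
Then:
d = 2.71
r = -4.39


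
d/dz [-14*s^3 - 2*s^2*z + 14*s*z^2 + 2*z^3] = -2*s^2 + 28*s*z + 6*z^2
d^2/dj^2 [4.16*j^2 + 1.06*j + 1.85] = 8.32000000000000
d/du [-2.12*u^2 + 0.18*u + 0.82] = 0.18 - 4.24*u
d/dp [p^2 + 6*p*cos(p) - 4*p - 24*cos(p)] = -6*p*sin(p) + 2*p + 24*sin(p) + 6*cos(p) - 4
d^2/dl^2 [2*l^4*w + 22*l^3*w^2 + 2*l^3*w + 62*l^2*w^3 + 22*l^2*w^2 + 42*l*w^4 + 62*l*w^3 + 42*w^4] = 4*w*(6*l^2 + 33*l*w + 3*l + 31*w^2 + 11*w)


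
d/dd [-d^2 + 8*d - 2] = 8 - 2*d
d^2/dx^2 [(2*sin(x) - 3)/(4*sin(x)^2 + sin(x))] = (-32*sin(x)^2 + 200*sin(x) + 100 - 285/sin(x) - 72/sin(x)^2 - 6/sin(x)^3)/(4*sin(x) + 1)^3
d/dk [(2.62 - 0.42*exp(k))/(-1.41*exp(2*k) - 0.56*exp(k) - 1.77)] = (-0.5922*exp(2*k) + 7.3884*exp(k) + 2.2106)*exp(k)/(1.9881*exp(4*k) + 1.5792*exp(3*k) + 5.305*exp(2*k) + 1.9824*exp(k) + 3.1329)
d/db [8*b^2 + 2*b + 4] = 16*b + 2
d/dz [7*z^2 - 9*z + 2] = 14*z - 9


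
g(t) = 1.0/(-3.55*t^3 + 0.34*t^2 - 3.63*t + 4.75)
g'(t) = 1.0*(10.65*t^2 - 0.68*t + 3.63)/(-3.55*t^3 + 0.34*t^2 - 3.63*t + 4.75)^2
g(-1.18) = 0.07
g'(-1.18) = 0.08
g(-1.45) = 0.05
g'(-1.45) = 0.06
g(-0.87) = 0.10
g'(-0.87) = 0.11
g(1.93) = -0.04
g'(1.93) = 0.06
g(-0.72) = 0.11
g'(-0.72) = 0.12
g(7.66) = -0.00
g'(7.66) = 0.00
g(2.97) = -0.01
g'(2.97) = 0.01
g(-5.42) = 0.00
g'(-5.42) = 0.00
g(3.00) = -0.01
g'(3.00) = 0.01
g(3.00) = -0.01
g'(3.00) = 0.01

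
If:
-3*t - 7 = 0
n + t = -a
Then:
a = 7/3 - n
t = -7/3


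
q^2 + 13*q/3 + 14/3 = (q + 2)*(q + 7/3)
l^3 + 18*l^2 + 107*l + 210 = (l + 5)*(l + 6)*(l + 7)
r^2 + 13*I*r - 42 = (r + 6*I)*(r + 7*I)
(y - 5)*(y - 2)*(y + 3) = y^3 - 4*y^2 - 11*y + 30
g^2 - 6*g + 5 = (g - 5)*(g - 1)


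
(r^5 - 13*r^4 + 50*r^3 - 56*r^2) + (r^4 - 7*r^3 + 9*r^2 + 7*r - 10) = r^5 - 12*r^4 + 43*r^3 - 47*r^2 + 7*r - 10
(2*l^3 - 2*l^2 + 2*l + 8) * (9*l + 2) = 18*l^4 - 14*l^3 + 14*l^2 + 76*l + 16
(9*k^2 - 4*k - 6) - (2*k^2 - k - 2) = 7*k^2 - 3*k - 4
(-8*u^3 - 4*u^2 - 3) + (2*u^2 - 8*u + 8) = -8*u^3 - 2*u^2 - 8*u + 5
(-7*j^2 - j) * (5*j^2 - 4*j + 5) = -35*j^4 + 23*j^3 - 31*j^2 - 5*j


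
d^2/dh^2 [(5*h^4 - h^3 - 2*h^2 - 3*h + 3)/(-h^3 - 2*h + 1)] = 4*(6*h^6 - 6*h^5 - 42*h^4 + 46*h^3 - 18*h^2 - 3*h - 2)/(h^9 + 6*h^7 - 3*h^6 + 12*h^5 - 12*h^4 + 11*h^3 - 12*h^2 + 6*h - 1)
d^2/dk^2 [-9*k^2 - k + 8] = -18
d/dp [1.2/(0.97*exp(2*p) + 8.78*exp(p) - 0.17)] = (-2.328*exp(p) - 10.536)*exp(p)/(0.97*exp(2*p) + 8.78*exp(p) - 0.17)^2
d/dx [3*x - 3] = 3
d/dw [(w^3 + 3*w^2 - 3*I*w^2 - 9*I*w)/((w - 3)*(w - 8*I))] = (w^4 + w^3*(-6 - 16*I) + w^2*(-33 + 66*I) + w*(144 + 144*I) + 216)/(w^4 + w^3*(-6 - 16*I) + w^2*(-55 + 96*I) + w*(384 - 144*I) - 576)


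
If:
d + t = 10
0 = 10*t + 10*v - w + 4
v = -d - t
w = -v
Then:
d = -3/5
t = 53/5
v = -10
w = 10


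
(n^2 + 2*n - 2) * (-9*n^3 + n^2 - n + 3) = -9*n^5 - 17*n^4 + 19*n^3 - n^2 + 8*n - 6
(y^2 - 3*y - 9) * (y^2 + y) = y^4 - 2*y^3 - 12*y^2 - 9*y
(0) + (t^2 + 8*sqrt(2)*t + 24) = t^2 + 8*sqrt(2)*t + 24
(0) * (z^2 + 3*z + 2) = 0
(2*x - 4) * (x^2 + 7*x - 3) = 2*x^3 + 10*x^2 - 34*x + 12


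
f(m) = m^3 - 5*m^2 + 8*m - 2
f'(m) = 3*m^2 - 10*m + 8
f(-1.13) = -18.87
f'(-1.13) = 23.13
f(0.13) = -1.04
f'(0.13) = 6.75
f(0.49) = 0.84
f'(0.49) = 3.82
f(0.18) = -0.72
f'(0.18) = 6.30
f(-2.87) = -89.78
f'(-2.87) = 61.41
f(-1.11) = -18.41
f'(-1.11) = 22.80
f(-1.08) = -17.73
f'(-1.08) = 22.30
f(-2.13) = -51.39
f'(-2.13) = 42.91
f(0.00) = -2.00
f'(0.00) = 8.00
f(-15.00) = -4622.00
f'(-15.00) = 833.00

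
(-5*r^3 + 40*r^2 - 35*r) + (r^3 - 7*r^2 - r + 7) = -4*r^3 + 33*r^2 - 36*r + 7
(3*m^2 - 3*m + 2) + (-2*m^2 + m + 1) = m^2 - 2*m + 3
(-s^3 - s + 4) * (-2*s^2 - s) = 2*s^5 + s^4 + 2*s^3 - 7*s^2 - 4*s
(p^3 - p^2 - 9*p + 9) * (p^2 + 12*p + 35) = p^5 + 11*p^4 + 14*p^3 - 134*p^2 - 207*p + 315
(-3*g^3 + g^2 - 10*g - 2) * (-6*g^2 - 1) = 18*g^5 - 6*g^4 + 63*g^3 + 11*g^2 + 10*g + 2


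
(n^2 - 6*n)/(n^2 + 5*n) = (n - 6)/(n + 5)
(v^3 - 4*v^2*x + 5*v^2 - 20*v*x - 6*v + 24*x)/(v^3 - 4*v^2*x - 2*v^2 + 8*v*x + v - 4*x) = (v + 6)/(v - 1)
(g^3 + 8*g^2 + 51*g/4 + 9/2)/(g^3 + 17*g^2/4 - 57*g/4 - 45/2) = (4*g^2 + 8*g + 3)/(4*g^2 - 7*g - 15)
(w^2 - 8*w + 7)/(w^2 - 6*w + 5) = (w - 7)/(w - 5)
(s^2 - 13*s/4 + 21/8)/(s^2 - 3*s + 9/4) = (4*s - 7)/(2*(2*s - 3))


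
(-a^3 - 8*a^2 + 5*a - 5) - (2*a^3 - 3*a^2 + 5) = -3*a^3 - 5*a^2 + 5*a - 10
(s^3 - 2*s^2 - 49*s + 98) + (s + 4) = s^3 - 2*s^2 - 48*s + 102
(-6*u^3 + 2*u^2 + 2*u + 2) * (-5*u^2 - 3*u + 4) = 30*u^5 + 8*u^4 - 40*u^3 - 8*u^2 + 2*u + 8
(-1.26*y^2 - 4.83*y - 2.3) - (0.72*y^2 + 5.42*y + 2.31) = -1.98*y^2 - 10.25*y - 4.61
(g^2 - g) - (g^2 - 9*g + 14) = 8*g - 14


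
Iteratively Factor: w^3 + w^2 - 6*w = (w + 3)*(w^2 - 2*w) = w*(w + 3)*(w - 2)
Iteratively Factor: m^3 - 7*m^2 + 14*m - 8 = (m - 4)*(m^2 - 3*m + 2) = (m - 4)*(m - 2)*(m - 1)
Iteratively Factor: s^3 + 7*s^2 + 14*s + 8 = (s + 2)*(s^2 + 5*s + 4) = (s + 2)*(s + 4)*(s + 1)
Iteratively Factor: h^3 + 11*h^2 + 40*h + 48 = (h + 4)*(h^2 + 7*h + 12) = (h + 3)*(h + 4)*(h + 4)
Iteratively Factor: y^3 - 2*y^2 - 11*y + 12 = (y - 1)*(y^2 - y - 12) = (y - 1)*(y + 3)*(y - 4)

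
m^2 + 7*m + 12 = (m + 3)*(m + 4)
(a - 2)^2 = a^2 - 4*a + 4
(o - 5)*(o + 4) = o^2 - o - 20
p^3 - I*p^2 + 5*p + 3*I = (p - 3*I)*(p + I)^2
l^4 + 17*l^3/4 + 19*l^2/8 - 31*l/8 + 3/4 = (l - 1/2)*(l - 1/4)*(l + 2)*(l + 3)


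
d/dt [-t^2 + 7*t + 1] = 7 - 2*t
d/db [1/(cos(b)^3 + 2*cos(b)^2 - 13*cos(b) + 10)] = (3*cos(b)^2 + 4*cos(b) - 13)*sin(b)/(cos(b)^3 + 2*cos(b)^2 - 13*cos(b) + 10)^2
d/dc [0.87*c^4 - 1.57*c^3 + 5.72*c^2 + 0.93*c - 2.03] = 3.48*c^3 - 4.71*c^2 + 11.44*c + 0.93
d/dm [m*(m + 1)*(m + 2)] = 3*m^2 + 6*m + 2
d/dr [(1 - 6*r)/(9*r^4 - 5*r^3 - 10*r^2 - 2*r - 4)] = (162*r^4 - 96*r^3 - 45*r^2 + 20*r + 26)/(81*r^8 - 90*r^7 - 155*r^6 + 64*r^5 + 48*r^4 + 80*r^3 + 84*r^2 + 16*r + 16)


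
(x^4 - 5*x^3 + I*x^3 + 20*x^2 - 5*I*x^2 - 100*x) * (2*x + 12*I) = 2*x^5 - 10*x^4 + 14*I*x^4 + 28*x^3 - 70*I*x^3 - 140*x^2 + 240*I*x^2 - 1200*I*x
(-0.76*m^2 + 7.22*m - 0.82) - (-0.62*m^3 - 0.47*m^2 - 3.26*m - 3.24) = 0.62*m^3 - 0.29*m^2 + 10.48*m + 2.42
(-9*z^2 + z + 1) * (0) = 0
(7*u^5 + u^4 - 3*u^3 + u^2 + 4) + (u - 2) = 7*u^5 + u^4 - 3*u^3 + u^2 + u + 2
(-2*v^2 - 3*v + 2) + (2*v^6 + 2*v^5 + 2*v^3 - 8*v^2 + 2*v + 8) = 2*v^6 + 2*v^5 + 2*v^3 - 10*v^2 - v + 10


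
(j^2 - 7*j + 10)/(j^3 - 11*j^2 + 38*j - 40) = 1/(j - 4)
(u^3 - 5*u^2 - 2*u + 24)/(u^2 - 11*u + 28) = (u^2 - u - 6)/(u - 7)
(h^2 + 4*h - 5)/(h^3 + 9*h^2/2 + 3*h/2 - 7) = 2*(h + 5)/(2*h^2 + 11*h + 14)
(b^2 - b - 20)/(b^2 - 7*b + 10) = (b + 4)/(b - 2)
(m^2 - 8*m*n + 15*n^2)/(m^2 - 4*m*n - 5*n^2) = (m - 3*n)/(m + n)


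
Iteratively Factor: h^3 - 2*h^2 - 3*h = (h - 3)*(h^2 + h) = (h - 3)*(h + 1)*(h)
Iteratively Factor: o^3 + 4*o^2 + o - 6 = (o + 3)*(o^2 + o - 2) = (o - 1)*(o + 3)*(o + 2)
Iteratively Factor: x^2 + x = (x + 1)*(x)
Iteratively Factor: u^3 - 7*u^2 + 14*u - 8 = (u - 1)*(u^2 - 6*u + 8) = (u - 2)*(u - 1)*(u - 4)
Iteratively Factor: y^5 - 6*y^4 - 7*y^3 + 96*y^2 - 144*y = (y - 4)*(y^4 - 2*y^3 - 15*y^2 + 36*y) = (y - 4)*(y - 3)*(y^3 + y^2 - 12*y) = y*(y - 4)*(y - 3)*(y^2 + y - 12) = y*(y - 4)*(y - 3)^2*(y + 4)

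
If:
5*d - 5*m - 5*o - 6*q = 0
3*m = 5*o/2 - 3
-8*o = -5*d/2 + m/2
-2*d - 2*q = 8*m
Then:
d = 927/718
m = -453/718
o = 159/359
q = 885/718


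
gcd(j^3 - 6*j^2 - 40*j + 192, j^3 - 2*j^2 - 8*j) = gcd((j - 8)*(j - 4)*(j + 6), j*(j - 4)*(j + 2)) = j - 4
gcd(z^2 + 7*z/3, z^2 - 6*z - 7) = 1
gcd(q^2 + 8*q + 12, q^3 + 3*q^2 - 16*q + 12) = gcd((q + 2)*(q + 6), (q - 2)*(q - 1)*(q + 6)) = q + 6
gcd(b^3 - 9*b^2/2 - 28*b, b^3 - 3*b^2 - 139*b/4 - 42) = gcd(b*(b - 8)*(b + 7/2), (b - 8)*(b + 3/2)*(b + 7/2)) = b^2 - 9*b/2 - 28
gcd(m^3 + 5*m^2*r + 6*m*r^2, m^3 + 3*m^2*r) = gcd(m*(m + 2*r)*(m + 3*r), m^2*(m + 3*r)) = m^2 + 3*m*r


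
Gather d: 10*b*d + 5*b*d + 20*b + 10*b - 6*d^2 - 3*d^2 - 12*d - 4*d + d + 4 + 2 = 30*b - 9*d^2 + d*(15*b - 15) + 6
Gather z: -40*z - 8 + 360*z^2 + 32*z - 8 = 360*z^2 - 8*z - 16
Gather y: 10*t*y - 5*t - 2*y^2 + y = -5*t - 2*y^2 + y*(10*t + 1)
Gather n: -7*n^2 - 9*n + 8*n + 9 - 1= -7*n^2 - n + 8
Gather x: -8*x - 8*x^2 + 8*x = -8*x^2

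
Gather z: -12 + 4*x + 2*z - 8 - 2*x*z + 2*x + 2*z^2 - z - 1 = 6*x + 2*z^2 + z*(1 - 2*x) - 21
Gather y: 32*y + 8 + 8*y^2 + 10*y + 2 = 8*y^2 + 42*y + 10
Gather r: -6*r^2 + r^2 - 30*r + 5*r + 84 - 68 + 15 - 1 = -5*r^2 - 25*r + 30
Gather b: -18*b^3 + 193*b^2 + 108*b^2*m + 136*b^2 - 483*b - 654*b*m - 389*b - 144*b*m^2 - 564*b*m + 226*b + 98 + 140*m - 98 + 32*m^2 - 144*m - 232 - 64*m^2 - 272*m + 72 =-18*b^3 + b^2*(108*m + 329) + b*(-144*m^2 - 1218*m - 646) - 32*m^2 - 276*m - 160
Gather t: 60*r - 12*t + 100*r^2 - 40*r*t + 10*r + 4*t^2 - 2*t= 100*r^2 + 70*r + 4*t^2 + t*(-40*r - 14)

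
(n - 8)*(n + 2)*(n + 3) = n^3 - 3*n^2 - 34*n - 48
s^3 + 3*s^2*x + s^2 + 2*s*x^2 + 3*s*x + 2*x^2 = (s + 1)*(s + x)*(s + 2*x)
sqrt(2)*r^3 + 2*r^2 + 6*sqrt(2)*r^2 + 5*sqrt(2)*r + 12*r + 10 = (r + 5)*(r + sqrt(2))*(sqrt(2)*r + sqrt(2))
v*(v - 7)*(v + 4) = v^3 - 3*v^2 - 28*v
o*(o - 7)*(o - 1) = o^3 - 8*o^2 + 7*o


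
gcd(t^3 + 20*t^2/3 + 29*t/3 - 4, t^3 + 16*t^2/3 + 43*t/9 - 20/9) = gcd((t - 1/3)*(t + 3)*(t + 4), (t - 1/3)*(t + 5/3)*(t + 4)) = t^2 + 11*t/3 - 4/3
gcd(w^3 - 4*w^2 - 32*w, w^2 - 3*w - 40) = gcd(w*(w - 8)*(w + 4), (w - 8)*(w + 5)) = w - 8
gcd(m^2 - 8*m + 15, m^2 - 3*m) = m - 3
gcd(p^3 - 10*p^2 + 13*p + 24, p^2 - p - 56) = p - 8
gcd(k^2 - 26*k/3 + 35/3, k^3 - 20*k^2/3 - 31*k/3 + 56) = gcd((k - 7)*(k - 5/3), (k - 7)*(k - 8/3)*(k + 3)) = k - 7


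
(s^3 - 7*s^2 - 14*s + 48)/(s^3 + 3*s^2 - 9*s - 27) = (s^2 - 10*s + 16)/(s^2 - 9)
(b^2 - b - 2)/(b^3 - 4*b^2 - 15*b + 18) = (b^2 - b - 2)/(b^3 - 4*b^2 - 15*b + 18)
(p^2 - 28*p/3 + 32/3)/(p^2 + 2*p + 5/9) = 3*(3*p^2 - 28*p + 32)/(9*p^2 + 18*p + 5)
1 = 1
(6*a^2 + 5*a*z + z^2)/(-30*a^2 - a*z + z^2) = (6*a^2 + 5*a*z + z^2)/(-30*a^2 - a*z + z^2)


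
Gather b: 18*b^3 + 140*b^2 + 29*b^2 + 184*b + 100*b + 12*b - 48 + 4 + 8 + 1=18*b^3 + 169*b^2 + 296*b - 35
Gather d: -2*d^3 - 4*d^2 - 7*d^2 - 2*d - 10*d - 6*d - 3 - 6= -2*d^3 - 11*d^2 - 18*d - 9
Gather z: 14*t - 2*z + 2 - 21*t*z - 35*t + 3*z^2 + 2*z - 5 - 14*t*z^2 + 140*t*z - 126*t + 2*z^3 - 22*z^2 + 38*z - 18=-147*t + 2*z^3 + z^2*(-14*t - 19) + z*(119*t + 38) - 21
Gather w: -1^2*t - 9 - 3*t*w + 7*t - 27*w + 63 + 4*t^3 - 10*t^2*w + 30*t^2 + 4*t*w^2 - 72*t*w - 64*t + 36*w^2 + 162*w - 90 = 4*t^3 + 30*t^2 - 58*t + w^2*(4*t + 36) + w*(-10*t^2 - 75*t + 135) - 36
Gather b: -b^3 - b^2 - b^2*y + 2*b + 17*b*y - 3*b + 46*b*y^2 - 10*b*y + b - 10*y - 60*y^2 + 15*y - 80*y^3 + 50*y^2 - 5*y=-b^3 + b^2*(-y - 1) + b*(46*y^2 + 7*y) - 80*y^3 - 10*y^2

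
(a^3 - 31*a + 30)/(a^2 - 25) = (a^2 + 5*a - 6)/(a + 5)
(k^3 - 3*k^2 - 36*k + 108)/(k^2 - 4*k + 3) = (k^2 - 36)/(k - 1)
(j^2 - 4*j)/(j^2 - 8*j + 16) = j/(j - 4)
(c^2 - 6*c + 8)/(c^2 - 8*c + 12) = (c - 4)/(c - 6)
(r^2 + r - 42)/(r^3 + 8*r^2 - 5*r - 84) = (r - 6)/(r^2 + r - 12)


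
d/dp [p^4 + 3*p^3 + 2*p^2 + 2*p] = 4*p^3 + 9*p^2 + 4*p + 2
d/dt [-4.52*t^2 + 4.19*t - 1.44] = 4.19 - 9.04*t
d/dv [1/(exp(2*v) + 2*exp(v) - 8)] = -2*(exp(v) + 1)*exp(v)/(exp(2*v) + 2*exp(v) - 8)^2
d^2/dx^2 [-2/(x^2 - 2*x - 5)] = 4*(-x^2 + 2*x + 4*(x - 1)^2 + 5)/(-x^2 + 2*x + 5)^3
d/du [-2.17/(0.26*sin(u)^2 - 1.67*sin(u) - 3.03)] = (1.1284*sin(u) - 3.6239)*cos(u)/(-0.26*sin(u)^2 + 1.67*sin(u) + 3.03)^2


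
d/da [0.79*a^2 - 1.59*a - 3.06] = 1.58*a - 1.59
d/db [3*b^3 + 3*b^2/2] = 3*b*(3*b + 1)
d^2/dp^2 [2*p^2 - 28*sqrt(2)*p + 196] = 4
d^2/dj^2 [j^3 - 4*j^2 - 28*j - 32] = 6*j - 8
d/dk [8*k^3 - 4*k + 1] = 24*k^2 - 4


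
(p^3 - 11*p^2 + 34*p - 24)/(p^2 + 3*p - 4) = (p^2 - 10*p + 24)/(p + 4)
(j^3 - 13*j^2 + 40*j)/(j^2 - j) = (j^2 - 13*j + 40)/(j - 1)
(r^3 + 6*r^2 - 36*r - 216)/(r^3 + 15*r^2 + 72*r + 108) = (r - 6)/(r + 3)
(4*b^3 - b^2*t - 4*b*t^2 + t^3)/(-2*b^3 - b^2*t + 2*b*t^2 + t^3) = (-4*b + t)/(2*b + t)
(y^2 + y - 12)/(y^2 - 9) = (y + 4)/(y + 3)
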